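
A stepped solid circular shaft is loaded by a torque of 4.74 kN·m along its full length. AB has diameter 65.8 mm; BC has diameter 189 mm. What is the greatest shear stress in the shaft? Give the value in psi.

12300 psi

Under the same torque, τ_max = 16T/(πd³) is largest where d is smallest — segment AB (d = 65.8 mm).
τ_max = 16·4740/(π·(0.0658)³) = 8.474×10^7 Pa.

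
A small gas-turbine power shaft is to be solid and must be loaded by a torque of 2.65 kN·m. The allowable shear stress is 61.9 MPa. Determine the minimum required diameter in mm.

For a solid shaft τ_max = 16T/(πd³), so d = (16T/(π τ_allow))^(1/3) = (16·2650/(π·6.19×10^7))^(1/3) = 0.06019 m.

60.2 mm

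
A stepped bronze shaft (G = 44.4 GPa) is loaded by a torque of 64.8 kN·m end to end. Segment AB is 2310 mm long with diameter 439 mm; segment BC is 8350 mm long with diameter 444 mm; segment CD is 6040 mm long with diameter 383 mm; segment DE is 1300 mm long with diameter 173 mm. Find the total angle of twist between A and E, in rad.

J_AB = π(0.439)⁴/32 = 3.65×10^-3 m⁴; J_BC = π(0.444)⁴/32 = 3.82×10^-3 m⁴; J_CD = π(0.383)⁴/32 = 2.11×10^-3 m⁴; J_DE = π(0.173)⁴/32 = 8.79×10^-5 m⁴.
θ = (T/G)·Σ L_i/J_i = (64800/44.4×10⁹)·(2.31/3.65×10^-3 + 8.35/3.82×10^-3 + 6.04/2.11×10^-3 + 1.30/8.79×10^-5) = 0.02987 rad.

0.0299 rad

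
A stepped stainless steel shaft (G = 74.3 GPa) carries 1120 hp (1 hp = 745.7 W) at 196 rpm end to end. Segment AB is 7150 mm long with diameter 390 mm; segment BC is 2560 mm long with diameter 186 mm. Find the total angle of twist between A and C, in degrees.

0.782°

ω = 2π·196/60 = 20.53 rad/s, so T = P/ω = 1120×745.7 / 20.53 = 40690 N·m.
J_AB = π(0.390)⁴/32 = 2.27×10^-3 m⁴; J_BC = π(0.186)⁴/32 = 1.18×10^-4 m⁴.
θ = (T/G)·Σ L_i/J_i = (40690/74.3×10⁹)·(7.15/2.27×10^-3 + 2.56/1.18×10^-4) = 0.01366 rad.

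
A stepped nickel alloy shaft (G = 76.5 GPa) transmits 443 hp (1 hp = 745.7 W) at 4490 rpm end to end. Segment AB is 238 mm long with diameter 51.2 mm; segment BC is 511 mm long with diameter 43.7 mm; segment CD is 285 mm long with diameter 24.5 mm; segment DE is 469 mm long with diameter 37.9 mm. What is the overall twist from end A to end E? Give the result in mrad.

ω = 2π·4490/60 = 470.2 rad/s, so T = P/ω = 443×745.7 / 470.2 = 702.6 N·m.
J_AB = π(0.0512)⁴/32 = 6.75×10^-7 m⁴; J_BC = π(0.0437)⁴/32 = 3.58×10^-7 m⁴; J_CD = π(0.0245)⁴/32 = 3.54×10^-8 m⁴; J_DE = π(0.0379)⁴/32 = 2.03×10^-7 m⁴.
θ = (T/G)·Σ L_i/J_i = (702.6/76.5×10⁹)·(0.238/6.75×10^-7 + 0.511/3.58×10^-7 + 0.285/3.54×10^-8 + 0.469/2.03×10^-7) = 0.1116 rad.

112 mrad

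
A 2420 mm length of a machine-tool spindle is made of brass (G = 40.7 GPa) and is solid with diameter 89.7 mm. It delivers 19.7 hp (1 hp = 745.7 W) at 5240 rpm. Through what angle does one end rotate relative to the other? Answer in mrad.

0.250 mrad

ω = 2π·5240/60 = 548.7 rad/s, so T = P/ω = 19.7×745.7 / 548.7 = 26.77 N·m.
J = πd⁴/32 = π(0.0897)⁴/32 = 6.356×10^-6 m⁴.
θ = T·L/(G·J) = 26.77 × 2.42 / (40.7×10⁹ × 6.356×10^-6) = 2.505×10^-4 rad.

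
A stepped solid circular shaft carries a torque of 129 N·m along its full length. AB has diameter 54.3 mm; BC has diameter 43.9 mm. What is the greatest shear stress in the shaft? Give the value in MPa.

Under the same torque, τ_max = 16T/(πd³) is largest where d is smallest — segment BC (d = 43.9 mm).
τ_max = 16·129.0/(π·(0.0439)³) = 7.765×10^6 Pa.

7.77 MPa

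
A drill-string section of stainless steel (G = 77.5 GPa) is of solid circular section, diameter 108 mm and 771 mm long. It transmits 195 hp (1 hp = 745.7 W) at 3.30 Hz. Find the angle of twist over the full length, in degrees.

0.299°

ω = 2π·3.30 = 20.73 rad/s, so T = P/ω = 195×745.7 / 20.73 = 7013 N·m.
J = πd⁴/32 = π(0.108)⁴/32 = 1.336×10^-5 m⁴.
θ = T·L/(G·J) = 7013 × 0.771 / (77.5×10⁹ × 1.336×10^-5) = 5.224×10^-3 rad.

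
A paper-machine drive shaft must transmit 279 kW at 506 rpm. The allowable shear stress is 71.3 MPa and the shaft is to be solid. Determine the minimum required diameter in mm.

72.2 mm

ω = 2π·506/60 = 52.99 rad/s, so T = P/ω = 279×10³ / 52.99 = 5265 N·m.
For a solid shaft τ_max = 16T/(πd³), so d = (16T/(π τ_allow))^(1/3) = (16·5265/(π·7.13×10^7))^(1/3) = 0.07218 m.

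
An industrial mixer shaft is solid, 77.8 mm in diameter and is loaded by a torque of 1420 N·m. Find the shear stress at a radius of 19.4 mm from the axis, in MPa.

J = πd⁴/32 = π(0.0778)⁴/32 = 3.597×10^-6 m⁴.
Shear stress varies linearly with radius: τ = T·r/J = 1420 × 0.0194 / 3.597×10^-6 = 7.659×10^6 Pa.

7.66 MPa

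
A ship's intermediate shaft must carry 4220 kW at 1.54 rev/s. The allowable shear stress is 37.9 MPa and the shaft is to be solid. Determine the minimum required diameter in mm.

388 mm

ω = 2π·1.54 = 9.676 rad/s, so T = P/ω = 4220×10³ / 9.676 = 436100 N·m.
For a solid shaft τ_max = 16T/(πd³), so d = (16T/(π τ_allow))^(1/3) = (16·436100/(π·3.79×10^7))^(1/3) = 0.3884 m.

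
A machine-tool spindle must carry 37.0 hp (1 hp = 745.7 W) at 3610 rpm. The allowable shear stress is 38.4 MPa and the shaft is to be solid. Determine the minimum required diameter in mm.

ω = 2π·3610/60 = 378.0 rad/s, so T = P/ω = 37.0×745.7 / 378.0 = 72.98 N·m.
For a solid shaft τ_max = 16T/(πd³), so d = (16T/(π τ_allow))^(1/3) = (16·72.98/(π·3.84×10^7))^(1/3) = 0.02131 m.

21.3 mm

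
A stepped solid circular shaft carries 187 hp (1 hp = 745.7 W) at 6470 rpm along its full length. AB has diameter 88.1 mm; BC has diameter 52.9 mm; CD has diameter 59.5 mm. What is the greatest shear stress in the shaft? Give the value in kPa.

7080 kPa

ω = 2π·6470/60 = 677.5 rad/s, so T = P/ω = 187×745.7 / 677.5 = 205.8 N·m.
Under the same torque, τ_max = 16T/(πd³) is largest where d is smallest — segment BC (d = 52.9 mm).
τ_max = 16·205.8/(π·(0.0529)³) = 7.081×10^6 Pa.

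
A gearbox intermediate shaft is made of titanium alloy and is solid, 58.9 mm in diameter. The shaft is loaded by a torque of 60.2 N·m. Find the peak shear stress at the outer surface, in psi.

218 psi

J = πd⁴/32 = π(0.0589)⁴/32 = 1.182×10^-6 m⁴.
τ_max = T·r/J = 60.20 × 0.0295 / 1.182×10^-6 = 1.500×10^6 Pa.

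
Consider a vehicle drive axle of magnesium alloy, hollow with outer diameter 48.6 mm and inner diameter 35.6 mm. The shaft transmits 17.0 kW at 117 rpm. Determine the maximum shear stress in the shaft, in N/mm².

ω = 2π·117/60 = 12.25 rad/s, so T = P/ω = 17.0×10³ / 12.25 = 1388 N·m.
J = π(d_o⁴ − d_i⁴)/32 = π(0.0486⁴ − 0.0356⁴)/32 = 3.900×10^-7 m⁴.
τ_max = T·r/J = 1388 × 0.0243 / 3.900×10^-7 = 8.645×10^7 Pa.

86.4 N/mm²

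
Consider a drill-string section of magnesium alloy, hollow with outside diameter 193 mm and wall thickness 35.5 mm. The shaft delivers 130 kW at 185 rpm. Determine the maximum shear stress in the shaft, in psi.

820 psi

ω = 2π·185/60 = 19.37 rad/s, so T = P/ω = 130×10³ / 19.37 = 6710 N·m.
J = π(d_o⁴ − d_i⁴)/32 = π(0.193⁴ − 0.122⁴)/32 = 1.145×10^-4 m⁴.
τ_max = T·r/J = 6710 × 0.0965 / 1.145×10^-4 = 5.657×10^6 Pa.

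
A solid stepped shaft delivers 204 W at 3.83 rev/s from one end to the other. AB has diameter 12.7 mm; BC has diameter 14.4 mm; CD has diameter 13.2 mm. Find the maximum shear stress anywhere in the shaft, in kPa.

21100 kPa

ω = 2π·3.83 = 24.06 rad/s, so T = P/ω = 204 / 24.06 = 8.477 N·m.
Under the same torque, τ_max = 16T/(πd³) is largest where d is smallest — segment AB (d = 12.7 mm).
τ_max = 16·8.477/(π·(0.0127)³) = 2.108×10^7 Pa.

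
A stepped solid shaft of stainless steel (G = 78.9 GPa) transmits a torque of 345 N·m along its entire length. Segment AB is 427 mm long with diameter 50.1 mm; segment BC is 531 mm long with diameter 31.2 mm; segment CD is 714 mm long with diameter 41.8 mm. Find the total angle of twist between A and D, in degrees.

2.20°

J_AB = π(0.0501)⁴/32 = 6.19×10^-7 m⁴; J_BC = π(0.0312)⁴/32 = 9.30×10^-8 m⁴; J_CD = π(0.0418)⁴/32 = 3.00×10^-7 m⁴.
θ = (T/G)·Σ L_i/J_i = (345.0/78.9×10⁹)·(0.427/6.19×10^-7 + 0.531/9.30×10^-8 + 0.714/3.00×10^-7) = 0.03839 rad.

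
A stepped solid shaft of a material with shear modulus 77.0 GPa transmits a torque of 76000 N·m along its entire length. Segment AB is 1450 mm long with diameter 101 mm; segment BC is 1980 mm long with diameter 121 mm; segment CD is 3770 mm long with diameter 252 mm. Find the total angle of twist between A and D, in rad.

J_AB = π(0.101)⁴/32 = 1.02×10^-5 m⁴; J_BC = π(0.121)⁴/32 = 2.10×10^-5 m⁴; J_CD = π(0.252)⁴/32 = 3.96×10^-4 m⁴.
θ = (T/G)·Σ L_i/J_i = (76000/77.0×10⁹)·(1.45/1.02×10^-5 + 1.98/2.10×10^-5 + 3.77/3.96×10^-4) = 0.2424 rad.

0.242 rad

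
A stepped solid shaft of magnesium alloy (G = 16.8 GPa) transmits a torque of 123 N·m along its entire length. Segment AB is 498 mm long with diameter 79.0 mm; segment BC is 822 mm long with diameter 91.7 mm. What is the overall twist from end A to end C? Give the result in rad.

0.00182 rad

J_AB = π(0.0790)⁴/32 = 3.82×10^-6 m⁴; J_BC = π(0.0917)⁴/32 = 6.94×10^-6 m⁴.
θ = (T/G)·Σ L_i/J_i = (123.0/16.8×10⁹)·(0.498/3.82×10^-6 + 0.822/6.94×10^-6) = 1.820×10^-3 rad.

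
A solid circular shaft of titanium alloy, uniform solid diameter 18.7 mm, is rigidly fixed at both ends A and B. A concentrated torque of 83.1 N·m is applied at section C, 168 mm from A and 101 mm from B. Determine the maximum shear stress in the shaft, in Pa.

With uniform GJ and both ends fixed, compatibility θ_AC = θ_CB gives T_A·a = T_B·b, together with T_A + T_B = T₀.
T_A = T₀·b/(a+b) = 83.10·101/269.0 = 31.20 N·m; T_B = 51.90 N·m.
τ in each portion: τ_AC = 2.43×10^7 Pa, τ_CB = 4.04×10^7 Pa; maximum is in CB.
τ_max = T_CB·r/J = 51.90·0.00935/1.20×10^-8 = 4.042×10^7 Pa.

4.04e7 Pa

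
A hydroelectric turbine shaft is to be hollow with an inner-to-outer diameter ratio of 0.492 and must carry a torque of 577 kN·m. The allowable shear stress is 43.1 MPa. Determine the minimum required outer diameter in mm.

417 mm

For a hollow shaft with d_i/d_o = 0.492: τ_max = 16T/(π d_o³ (1−k⁴)), so d_o = [16T/(π τ_allow (1−k⁴))]^(1/3) = [16·577000/(π·4.31×10^7·0.9414)]^(1/3) = 0.4168 m.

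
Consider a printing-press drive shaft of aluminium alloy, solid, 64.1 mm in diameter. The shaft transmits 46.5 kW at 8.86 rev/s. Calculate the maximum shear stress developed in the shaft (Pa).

ω = 2π·8.86 = 55.67 rad/s, so T = P/ω = 46.5×10³ / 55.67 = 835.3 N·m.
J = πd⁴/32 = π(0.0641)⁴/32 = 1.657×10^-6 m⁴.
τ_max = T·r/J = 835.3 × 0.0320 / 1.657×10^-6 = 1.615×10^7 Pa.

1.62e7 Pa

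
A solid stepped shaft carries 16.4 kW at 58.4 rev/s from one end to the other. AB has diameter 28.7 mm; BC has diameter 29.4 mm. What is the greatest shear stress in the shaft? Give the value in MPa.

ω = 2π·58.4 = 366.9 rad/s, so T = P/ω = 16.4×10³ / 366.9 = 44.69 N·m.
Under the same torque, τ_max = 16T/(πd³) is largest where d is smallest — segment AB (d = 28.7 mm).
τ_max = 16·44.69/(π·(0.0287)³) = 9.629×10^6 Pa.

9.63 MPa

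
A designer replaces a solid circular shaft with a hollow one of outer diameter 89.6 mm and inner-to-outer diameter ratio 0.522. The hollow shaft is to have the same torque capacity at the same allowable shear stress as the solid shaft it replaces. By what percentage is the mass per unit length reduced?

23.4 %

Equal τ_max and T ⇒ the solid shaft needs d_s³ = d_o³(1−k⁴), so d_s = 89.6·(1−0.522⁴)^(1/3) = 87.33 mm.
Area ratio A_h/A_s = d_o²(1−k²)/d_s² = (1−k²)/(1−k⁴)^(2/3) = 0.7659.
Mass saving = 1 − 0.7659 = 23.4 %.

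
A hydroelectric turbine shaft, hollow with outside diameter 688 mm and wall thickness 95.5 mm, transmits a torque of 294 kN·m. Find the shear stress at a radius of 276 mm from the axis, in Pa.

5.07e6 Pa

J = π(d_o⁴ − d_i⁴)/32 = π(0.688⁴ − 0.497⁴)/32 = 0.01601 m⁴.
Shear stress varies linearly with radius: τ = T·r/J = 294000 × 0.276 / 0.01601 = 5.069×10^6 Pa.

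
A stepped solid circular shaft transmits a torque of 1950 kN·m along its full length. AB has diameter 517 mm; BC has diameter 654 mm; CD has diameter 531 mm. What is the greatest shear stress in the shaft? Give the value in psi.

Under the same torque, τ_max = 16T/(πd³) is largest where d is smallest — segment AB (d = 517 mm).
τ_max = 16·1.950e6/(π·(0.517)³) = 7.187×10^7 Pa.

10400 psi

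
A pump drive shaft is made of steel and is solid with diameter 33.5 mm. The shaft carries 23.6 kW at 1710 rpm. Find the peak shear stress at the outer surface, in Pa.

ω = 2π·1710/60 = 179.1 rad/s, so T = P/ω = 23.6×10³ / 179.1 = 131.8 N·m.
J = πd⁴/32 = π(0.0335)⁴/32 = 1.236×10^-7 m⁴.
τ_max = T·r/J = 131.8 × 0.0168 / 1.236×10^-7 = 1.785×10^7 Pa.

1.79e7 Pa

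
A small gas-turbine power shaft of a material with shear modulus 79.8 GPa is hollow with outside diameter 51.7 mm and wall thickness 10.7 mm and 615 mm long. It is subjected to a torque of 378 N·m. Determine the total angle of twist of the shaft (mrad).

J = π(d_o⁴ − d_i⁴)/32 = π(0.0517⁴ − 0.0303⁴)/32 = 6.186×10^-7 m⁴.
θ = T·L/(G·J) = 378.0 × 0.615 / (79.8×10⁹ × 6.186×10^-7) = 4.709×10^-3 rad.

4.71 mrad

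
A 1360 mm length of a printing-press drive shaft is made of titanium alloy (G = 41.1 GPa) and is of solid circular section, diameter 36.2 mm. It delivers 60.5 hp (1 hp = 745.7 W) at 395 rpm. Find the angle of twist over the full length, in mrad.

214 mrad

ω = 2π·395/60 = 41.36 rad/s, so T = P/ω = 60.5×745.7 / 41.36 = 1091 N·m.
J = πd⁴/32 = π(0.0362)⁴/32 = 1.686×10^-7 m⁴.
θ = T·L/(G·J) = 1091 × 1.36 / (41.1×10⁹ × 1.686×10^-7) = 0.2141 rad.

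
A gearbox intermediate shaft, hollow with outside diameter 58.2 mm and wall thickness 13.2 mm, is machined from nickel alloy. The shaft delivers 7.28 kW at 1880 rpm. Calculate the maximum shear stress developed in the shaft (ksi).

ω = 2π·1880/60 = 196.9 rad/s, so T = P/ω = 7.28×10³ / 196.9 = 36.98 N·m.
J = π(d_o⁴ − d_i⁴)/32 = π(0.0582⁴ − 0.0318⁴)/32 = 1.026×10^-6 m⁴.
τ_max = T·r/J = 36.98 × 0.0291 / 1.026×10^-6 = 1.049×10^6 Pa.

0.152 ksi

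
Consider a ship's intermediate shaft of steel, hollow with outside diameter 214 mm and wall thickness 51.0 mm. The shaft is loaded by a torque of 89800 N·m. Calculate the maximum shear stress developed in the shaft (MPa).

50.5 MPa

J = π(d_o⁴ − d_i⁴)/32 = π(0.214⁴ − 0.112⁴)/32 = 1.905×10^-4 m⁴.
τ_max = T·r/J = 89800 × 0.107 / 1.905×10^-4 = 5.045×10^7 Pa.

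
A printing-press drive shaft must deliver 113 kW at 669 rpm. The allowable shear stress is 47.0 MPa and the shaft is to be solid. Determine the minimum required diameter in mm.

55.9 mm

ω = 2π·669/60 = 70.06 rad/s, so T = P/ω = 113×10³ / 70.06 = 1613 N·m.
For a solid shaft τ_max = 16T/(πd³), so d = (16T/(π τ_allow))^(1/3) = (16·1613/(π·4.70×10^7))^(1/3) = 0.05591 m.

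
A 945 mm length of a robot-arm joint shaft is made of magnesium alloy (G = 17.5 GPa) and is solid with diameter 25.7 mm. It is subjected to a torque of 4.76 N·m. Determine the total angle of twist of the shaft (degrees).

J = πd⁴/32 = π(0.0257)⁴/32 = 4.283×10^-8 m⁴.
θ = T·L/(G·J) = 4.760 × 0.945 / (17.5×10⁹ × 4.283×10^-8) = 6.002×10^-3 rad.

0.344°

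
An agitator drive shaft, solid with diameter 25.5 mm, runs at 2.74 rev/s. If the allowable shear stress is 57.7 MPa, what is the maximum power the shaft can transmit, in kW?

J = πd⁴/32 = π(0.0255)⁴/32 = 4.151×10^-8 m⁴.
T_max = τ_allow·J/r = 5.77×10^7 × 4.151×10^-8 / 0.0127 = 187.9 N·m.
ω = 2π·2.74 = 17.22 rad/s, so P_max = T_max·ω = 3234 W.

3.23 kW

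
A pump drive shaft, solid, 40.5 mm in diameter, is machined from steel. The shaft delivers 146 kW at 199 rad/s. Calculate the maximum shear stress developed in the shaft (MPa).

56.2 MPa

ω = 199 rad/s, so T = P/ω = 146×10³ / 199.0 = 733.7 N·m.
J = πd⁴/32 = π(0.0405)⁴/32 = 2.641×10^-7 m⁴.
τ_max = T·r/J = 733.7 × 0.0203 / 2.641×10^-7 = 5.625×10^7 Pa.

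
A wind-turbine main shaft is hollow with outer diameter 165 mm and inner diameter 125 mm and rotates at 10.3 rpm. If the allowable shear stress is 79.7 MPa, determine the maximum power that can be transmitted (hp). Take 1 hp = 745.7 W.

68.2 hp

J = π(d_o⁴ − d_i⁴)/32 = π(0.165⁴ − 0.125⁴)/32 = 4.880×10^-5 m⁴.
T_max = τ_allow·J/r = 7.97×10^7 × 4.880×10^-5 / 0.0825 = 47140 N·m.
ω = 2π·10.3/60 = 1.079 rad/s, so P_max = T_max·ω = 5.085×10^4 W.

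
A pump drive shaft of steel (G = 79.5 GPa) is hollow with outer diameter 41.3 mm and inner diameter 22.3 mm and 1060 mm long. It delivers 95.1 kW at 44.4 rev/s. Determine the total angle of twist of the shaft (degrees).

0.996°

ω = 2π·44.4 = 279.0 rad/s, so T = P/ω = 95.1×10³ / 279.0 = 340.9 N·m.
J = π(d_o⁴ − d_i⁴)/32 = π(0.0413⁴ − 0.0223⁴)/32 = 2.613×10^-7 m⁴.
θ = T·L/(G·J) = 340.9 × 1.06 / (79.5×10⁹ × 2.613×10^-7) = 0.01739 rad.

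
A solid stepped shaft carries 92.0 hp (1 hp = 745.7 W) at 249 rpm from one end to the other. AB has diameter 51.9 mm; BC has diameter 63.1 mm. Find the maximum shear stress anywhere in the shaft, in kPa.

ω = 2π·249/60 = 26.08 rad/s, so T = P/ω = 92.0×745.7 / 26.08 = 2631 N·m.
Under the same torque, τ_max = 16T/(πd³) is largest where d is smallest — segment AB (d = 51.9 mm).
τ_max = 16·2631/(π·(0.0519)³) = 9.585×10^7 Pa.

95800 kPa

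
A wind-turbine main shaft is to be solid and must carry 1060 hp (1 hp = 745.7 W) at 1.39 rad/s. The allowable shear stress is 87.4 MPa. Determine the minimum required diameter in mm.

321 mm

ω = 1.39 rad/s, so T = P/ω = 1060×745.7 / 1.390 = 568700 N·m.
For a solid shaft τ_max = 16T/(πd³), so d = (16T/(π τ_allow))^(1/3) = (16·568700/(π·8.74×10^7))^(1/3) = 0.3212 m.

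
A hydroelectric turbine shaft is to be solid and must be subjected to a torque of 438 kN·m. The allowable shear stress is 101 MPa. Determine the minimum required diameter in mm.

For a solid shaft τ_max = 16T/(πd³), so d = (16T/(π τ_allow))^(1/3) = (16·438000/(π·1.01×10^8))^(1/3) = 0.2806 m.

281 mm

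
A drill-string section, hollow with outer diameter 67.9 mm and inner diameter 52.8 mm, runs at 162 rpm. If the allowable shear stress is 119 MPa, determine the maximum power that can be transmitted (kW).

78.7 kW

J = π(d_o⁴ − d_i⁴)/32 = π(0.0679⁴ − 0.0528⁴)/32 = 1.324×10^-6 m⁴.
T_max = τ_allow·J/r = 1.19×10^8 × 1.324×10^-6 / 0.0340 = 4640 N·m.
ω = 2π·162/60 = 16.96 rad/s, so P_max = T_max·ω = 7.872×10^4 W.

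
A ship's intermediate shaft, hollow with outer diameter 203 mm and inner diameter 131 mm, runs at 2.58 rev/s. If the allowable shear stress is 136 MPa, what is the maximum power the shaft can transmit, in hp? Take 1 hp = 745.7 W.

J = π(d_o⁴ − d_i⁴)/32 = π(0.203⁴ − 0.131⁴)/32 = 1.378×10^-4 m⁴.
T_max = τ_allow·J/r = 1.36×10^8 × 1.378×10^-4 / 0.102 = 184600 N·m.
ω = 2π·2.58 = 16.21 rad/s, so P_max = T_max·ω = 2.993×10^6 W.

4010 hp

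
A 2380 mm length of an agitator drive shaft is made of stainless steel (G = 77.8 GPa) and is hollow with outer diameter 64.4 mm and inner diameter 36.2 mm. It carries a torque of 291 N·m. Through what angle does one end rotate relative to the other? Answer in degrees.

0.336°

J = π(d_o⁴ − d_i⁴)/32 = π(0.0644⁴ − 0.0362⁴)/32 = 1.520×10^-6 m⁴.
θ = T·L/(G·J) = 291.0 × 2.38 / (77.8×10⁹ × 1.520×10^-6) = 5.856×10^-3 rad.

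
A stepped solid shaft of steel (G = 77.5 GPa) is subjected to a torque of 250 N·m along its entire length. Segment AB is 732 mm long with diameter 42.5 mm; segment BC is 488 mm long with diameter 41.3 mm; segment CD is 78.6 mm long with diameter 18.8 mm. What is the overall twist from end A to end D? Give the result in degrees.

1.92°

J_AB = π(0.0425)⁴/32 = 3.20×10^-7 m⁴; J_BC = π(0.0413)⁴/32 = 2.86×10^-7 m⁴; J_CD = π(0.0188)⁴/32 = 1.23×10^-8 m⁴.
θ = (T/G)·Σ L_i/J_i = (250.0/77.5×10⁹)·(0.732/3.20×10^-7 + 0.488/2.86×10^-7 + 0.0786/1.23×10^-8) = 0.03356 rad.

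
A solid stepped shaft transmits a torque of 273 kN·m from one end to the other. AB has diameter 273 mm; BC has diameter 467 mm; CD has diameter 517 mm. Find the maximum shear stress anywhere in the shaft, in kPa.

Under the same torque, τ_max = 16T/(πd³) is largest where d is smallest — segment AB (d = 273 mm).
τ_max = 16·273000/(π·(0.273)³) = 6.834×10^7 Pa.

68300 kPa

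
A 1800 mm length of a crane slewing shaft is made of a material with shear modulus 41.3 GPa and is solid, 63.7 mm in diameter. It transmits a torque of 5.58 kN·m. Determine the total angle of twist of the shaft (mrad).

150 mrad

J = πd⁴/32 = π(0.0637)⁴/32 = 1.616×10^-6 m⁴.
θ = T·L/(G·J) = 5580 × 1.80 / (41.3×10⁹ × 1.616×10^-6) = 0.1505 rad.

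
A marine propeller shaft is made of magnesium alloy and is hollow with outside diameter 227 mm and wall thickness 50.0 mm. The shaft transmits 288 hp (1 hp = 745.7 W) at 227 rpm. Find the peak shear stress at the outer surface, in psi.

ω = 2π·227/60 = 23.77 rad/s, so T = P/ω = 288×745.7 / 23.77 = 9034 N·m.
J = π(d_o⁴ − d_i⁴)/32 = π(0.227⁴ − 0.127⁴)/32 = 2.351×10^-4 m⁴.
τ_max = T·r/J = 9034 × 0.114 / 2.351×10^-4 = 4.361×10^6 Pa.

632 psi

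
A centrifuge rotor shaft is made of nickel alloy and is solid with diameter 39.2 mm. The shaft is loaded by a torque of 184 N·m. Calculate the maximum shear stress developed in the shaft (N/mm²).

J = πd⁴/32 = π(0.0392)⁴/32 = 2.318×10^-7 m⁴.
τ_max = T·r/J = 184.0 × 0.0196 / 2.318×10^-7 = 1.556×10^7 Pa.

15.6 N/mm²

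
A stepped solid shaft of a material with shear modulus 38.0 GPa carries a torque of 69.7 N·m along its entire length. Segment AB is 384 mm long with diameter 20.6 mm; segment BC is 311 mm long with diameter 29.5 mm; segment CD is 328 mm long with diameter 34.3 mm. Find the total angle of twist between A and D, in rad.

0.0519 rad

J_AB = π(0.0206)⁴/32 = 1.77×10^-8 m⁴; J_BC = π(0.0295)⁴/32 = 7.44×10^-8 m⁴; J_CD = π(0.0343)⁴/32 = 1.36×10^-7 m⁴.
θ = (T/G)·Σ L_i/J_i = (69.70/38.0×10⁹)·(0.384/1.77×10^-8 + 0.311/7.44×10^-8 + 0.328/1.36×10^-7) = 0.05194 rad.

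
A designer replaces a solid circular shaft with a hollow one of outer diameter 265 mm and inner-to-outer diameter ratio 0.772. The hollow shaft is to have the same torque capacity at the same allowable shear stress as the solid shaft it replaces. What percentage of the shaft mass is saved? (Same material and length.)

45.9 %

Equal τ_max and T ⇒ the solid shaft needs d_s³ = d_o³(1−k⁴), so d_s = 265·(1−0.772⁴)^(1/3) = 228.9 mm.
Area ratio A_h/A_s = d_o²(1−k²)/d_s² = (1−k²)/(1−k⁴)^(2/3) = 0.5413.
Mass saving = 1 − 0.5413 = 45.9 %.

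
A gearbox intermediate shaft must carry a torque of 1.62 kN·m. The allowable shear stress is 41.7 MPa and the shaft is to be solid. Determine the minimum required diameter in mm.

58.3 mm

For a solid shaft τ_max = 16T/(πd³), so d = (16T/(π τ_allow))^(1/3) = (16·1620/(π·4.17×10^7))^(1/3) = 0.05827 m.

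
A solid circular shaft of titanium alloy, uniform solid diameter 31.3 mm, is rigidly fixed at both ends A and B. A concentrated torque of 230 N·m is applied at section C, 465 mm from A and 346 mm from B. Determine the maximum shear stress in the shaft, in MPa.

21.9 MPa

With uniform GJ and both ends fixed, compatibility θ_AC = θ_CB gives T_A·a = T_B·b, together with T_A + T_B = T₀.
T_A = T₀·b/(a+b) = 230.0·346/811.0 = 98.13 N·m; T_B = 131.9 N·m.
τ in each portion: τ_AC = 1.63×10^7 Pa, τ_CB = 2.19×10^7 Pa; maximum is in CB.
τ_max = T_CB·r/J = 131.9·0.0157/9.42×10^-8 = 2.190×10^7 Pa.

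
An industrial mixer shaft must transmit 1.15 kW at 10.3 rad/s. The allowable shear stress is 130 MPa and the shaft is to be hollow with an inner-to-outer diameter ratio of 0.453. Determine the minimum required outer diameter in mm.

ω = 10.3 rad/s, so T = P/ω = 1.15×10³ / 10.30 = 111.7 N·m.
For a hollow shaft with d_i/d_o = 0.453: τ_max = 16T/(π d_o³ (1−k⁴)), so d_o = [16T/(π τ_allow (1−k⁴))]^(1/3) = [16·111.7/(π·1.30×10^8·0.9579)]^(1/3) = 0.01659 m.

16.6 mm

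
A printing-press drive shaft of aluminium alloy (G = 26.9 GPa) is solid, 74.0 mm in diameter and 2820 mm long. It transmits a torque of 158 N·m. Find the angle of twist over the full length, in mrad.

J = πd⁴/32 = π(0.0740)⁴/32 = 2.944×10^-6 m⁴.
θ = T·L/(G·J) = 158.0 × 2.82 / (26.9×10⁹ × 2.944×10^-6) = 5.626×10^-3 rad.

5.63 mrad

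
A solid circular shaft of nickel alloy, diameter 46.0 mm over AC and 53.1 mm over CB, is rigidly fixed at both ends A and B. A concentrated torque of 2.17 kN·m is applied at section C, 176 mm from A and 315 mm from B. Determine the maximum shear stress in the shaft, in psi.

Compatibility: T_A·a/J_AC = T_B·b/J_CB with T_A + T_B = T₀.
J_AC = 4.40×10^-7 m⁴, J_CB = 7.81×10^-7 m⁴, so T_A = T₀·(J_AC/a)/((J_AC/a)+(J_CB/b)) = 1089 N·m, T_B = 1081 N·m.
τ in each portion: τ_AC = 5.70×10^7 Pa, τ_CB = 3.68×10^7 Pa; maximum is in AC.
τ_max = T_AC·r/J = 1089·0.0230/4.40×10^-7 = 5.700×10^7 Pa.

8270 psi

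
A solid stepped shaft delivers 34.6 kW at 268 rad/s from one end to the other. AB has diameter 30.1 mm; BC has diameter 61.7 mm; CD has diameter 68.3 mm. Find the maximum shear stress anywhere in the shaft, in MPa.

24.1 MPa

ω = 268 rad/s, so T = P/ω = 34.6×10³ / 268.0 = 129.1 N·m.
Under the same torque, τ_max = 16T/(πd³) is largest where d is smallest — segment AB (d = 30.1 mm).
τ_max = 16·129.1/(π·(0.0301)³) = 2.411×10^7 Pa.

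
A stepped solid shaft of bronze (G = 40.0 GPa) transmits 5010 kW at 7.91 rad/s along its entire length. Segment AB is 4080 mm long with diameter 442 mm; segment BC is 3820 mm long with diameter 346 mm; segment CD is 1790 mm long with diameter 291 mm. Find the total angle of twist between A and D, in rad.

ω = 7.91 rad/s, so T = P/ω = 5010×10³ / 7.910 = 633400 N·m.
J_AB = π(0.442)⁴/32 = 3.75×10^-3 m⁴; J_BC = π(0.346)⁴/32 = 1.41×10^-3 m⁴; J_CD = π(0.291)⁴/32 = 7.04×10^-4 m⁴.
θ = (T/G)·Σ L_i/J_i = (633400/40.0×10⁹)·(4.08/3.75×10^-3 + 3.82/1.41×10^-3 + 1.79/7.04×10^-4) = 0.1005 rad.

0.100 rad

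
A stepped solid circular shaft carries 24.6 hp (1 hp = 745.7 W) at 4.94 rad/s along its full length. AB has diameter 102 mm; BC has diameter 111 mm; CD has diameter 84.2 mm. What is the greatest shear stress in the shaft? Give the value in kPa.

31700 kPa

ω = 4.94 rad/s, so T = P/ω = 24.6×745.7 / 4.940 = 3713 N·m.
Under the same torque, τ_max = 16T/(πd³) is largest where d is smallest — segment CD (d = 84.2 mm).
τ_max = 16·3713/(π·(0.0842)³) = 3.168×10^7 Pa.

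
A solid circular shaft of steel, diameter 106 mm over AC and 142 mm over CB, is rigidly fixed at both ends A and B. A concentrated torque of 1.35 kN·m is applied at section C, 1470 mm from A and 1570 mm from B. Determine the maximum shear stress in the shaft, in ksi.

Compatibility: T_A·a/J_AC = T_B·b/J_CB with T_A + T_B = T₀.
J_AC = 1.24×10^-5 m⁴, J_CB = 3.99×10^-5 m⁴, so T_A = T₀·(J_AC/a)/((J_AC/a)+(J_CB/b)) = 336.2 N·m, T_B = 1014 N·m.
τ in each portion: τ_AC = 1.44×10^6 Pa, τ_CB = 1.80×10^6 Pa; maximum is in CB.
τ_max = T_CB·r/J = 1014·0.0710/3.99×10^-5 = 1.803×10^6 Pa.

0.262 ksi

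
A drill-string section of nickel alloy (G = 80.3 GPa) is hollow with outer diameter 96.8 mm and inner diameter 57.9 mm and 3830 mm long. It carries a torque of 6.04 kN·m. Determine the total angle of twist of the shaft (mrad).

J = π(d_o⁴ − d_i⁴)/32 = π(0.0968⁴ − 0.0579⁴)/32 = 7.517×10^-6 m⁴.
θ = T·L/(G·J) = 6040 × 3.83 / (80.3×10⁹ × 7.517×10^-6) = 0.03833 rad.

38.3 mrad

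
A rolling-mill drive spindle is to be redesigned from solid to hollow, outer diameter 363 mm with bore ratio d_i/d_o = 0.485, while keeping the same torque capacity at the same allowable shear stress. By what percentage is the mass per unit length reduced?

20.6 %

Equal τ_max and T ⇒ the solid shaft needs d_s³ = d_o³(1−k⁴), so d_s = 363·(1−0.485⁴)^(1/3) = 356.2 mm.
Area ratio A_h/A_s = d_o²(1−k²)/d_s² = (1−k²)/(1−k⁴)^(2/3) = 0.7944.
Mass saving = 1 − 0.7944 = 20.6 %.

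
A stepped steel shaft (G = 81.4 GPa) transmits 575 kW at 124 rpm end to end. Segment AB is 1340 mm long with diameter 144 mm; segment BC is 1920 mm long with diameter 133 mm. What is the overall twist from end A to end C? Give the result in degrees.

ω = 2π·124/60 = 12.99 rad/s, so T = P/ω = 575×10³ / 12.99 = 44280 N·m.
J_AB = π(0.144)⁴/32 = 4.22×10^-5 m⁴; J_BC = π(0.133)⁴/32 = 3.07×10^-5 m⁴.
θ = (T/G)·Σ L_i/J_i = (44280/81.4×10⁹)·(1.34/4.22×10^-5 + 1.92/3.07×10^-5) = 0.05127 rad.

2.94°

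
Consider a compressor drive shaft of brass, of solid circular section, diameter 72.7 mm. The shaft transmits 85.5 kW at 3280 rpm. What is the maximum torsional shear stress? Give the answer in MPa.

ω = 2π·3280/60 = 343.5 rad/s, so T = P/ω = 85.5×10³ / 343.5 = 248.9 N·m.
J = πd⁴/32 = π(0.0727)⁴/32 = 2.742×10^-6 m⁴.
τ_max = T·r/J = 248.9 × 0.0364 / 2.742×10^-6 = 3.299×10^6 Pa.

3.30 MPa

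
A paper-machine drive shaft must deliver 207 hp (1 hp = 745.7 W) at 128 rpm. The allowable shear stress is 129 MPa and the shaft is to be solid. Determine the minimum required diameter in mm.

ω = 2π·128/60 = 13.40 rad/s, so T = P/ω = 207×745.7 / 13.40 = 11520 N·m.
For a solid shaft τ_max = 16T/(πd³), so d = (16T/(π τ_allow))^(1/3) = (16·11520/(π·1.29×10^8))^(1/3) = 0.07689 m.

76.9 mm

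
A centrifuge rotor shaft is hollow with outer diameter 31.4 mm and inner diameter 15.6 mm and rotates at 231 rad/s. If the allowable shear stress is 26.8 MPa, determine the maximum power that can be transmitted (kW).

J = π(d_o⁴ − d_i⁴)/32 = π(0.0314⁴ − 0.0156⁴)/32 = 8.962×10^-8 m⁴.
T_max = τ_allow·J/r = 2.68×10^7 × 8.962×10^-8 / 0.0157 = 153.0 N·m.
ω = 231 rad/s, so P_max = T_max·ω = 3.534×10^4 W.

35.3 kW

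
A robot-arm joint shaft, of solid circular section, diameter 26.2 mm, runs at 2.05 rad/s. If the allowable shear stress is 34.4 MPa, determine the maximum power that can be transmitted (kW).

J = πd⁴/32 = π(0.0262)⁴/32 = 4.626×10^-8 m⁴.
T_max = τ_allow·J/r = 3.44×10^7 × 4.626×10^-8 / 0.0131 = 121.5 N·m.
ω = 2.05 rad/s, so P_max = T_max·ω = 249.0 W.

0.249 kW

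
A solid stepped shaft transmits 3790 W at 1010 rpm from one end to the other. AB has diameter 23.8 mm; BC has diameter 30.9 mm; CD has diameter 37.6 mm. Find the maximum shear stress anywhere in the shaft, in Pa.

1.35e7 Pa

ω = 2π·1010/60 = 105.8 rad/s, so T = P/ω = 3790 / 105.8 = 35.83 N·m.
Under the same torque, τ_max = 16T/(πd³) is largest where d is smallest — segment AB (d = 23.8 mm).
τ_max = 16·35.83/(π·(0.0238)³) = 1.354×10^7 Pa.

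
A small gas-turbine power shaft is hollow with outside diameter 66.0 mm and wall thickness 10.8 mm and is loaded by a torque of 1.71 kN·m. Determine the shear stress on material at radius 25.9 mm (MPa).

29.9 MPa

J = π(d_o⁴ − d_i⁴)/32 = π(0.0660⁴ − 0.0444⁴)/32 = 1.481×10^-6 m⁴.
Shear stress varies linearly with radius: τ = T·r/J = 1710 × 0.0259 / 1.481×10^-6 = 2.990×10^7 Pa.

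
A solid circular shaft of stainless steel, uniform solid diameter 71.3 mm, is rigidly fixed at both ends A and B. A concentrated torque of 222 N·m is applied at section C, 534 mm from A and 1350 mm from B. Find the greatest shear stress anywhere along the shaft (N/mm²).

2.24 N/mm²

With uniform GJ and both ends fixed, compatibility θ_AC = θ_CB gives T_A·a = T_B·b, together with T_A + T_B = T₀.
T_A = T₀·b/(a+b) = 222.0·1350/1884 = 159.1 N·m; T_B = 62.92 N·m.
τ in each portion: τ_AC = 2.24×10^6 Pa, τ_CB = 8.84×10^5 Pa; maximum is in AC.
τ_max = T_AC·r/J = 159.1·0.0357/2.54×10^-6 = 2.235×10^6 Pa.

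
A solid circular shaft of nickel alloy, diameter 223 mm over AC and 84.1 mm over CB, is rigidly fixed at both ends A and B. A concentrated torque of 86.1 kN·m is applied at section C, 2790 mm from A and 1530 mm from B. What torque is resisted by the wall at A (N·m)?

Compatibility: T_A·a/J_AC = T_B·b/J_CB with T_A + T_B = T₀.
J_AC = 2.43×10^-4 m⁴, J_CB = 4.91×10^-6 m⁴, so T_A = T₀·(J_AC/a)/((J_AC/a)+(J_CB/b)) = 83040 N·m, T_B = 3063 N·m.

83000 N·m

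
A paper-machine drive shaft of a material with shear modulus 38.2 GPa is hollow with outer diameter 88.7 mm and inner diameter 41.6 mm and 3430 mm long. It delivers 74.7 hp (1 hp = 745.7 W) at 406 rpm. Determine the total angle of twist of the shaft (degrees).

1.17°

ω = 2π·406/60 = 42.52 rad/s, so T = P/ω = 74.7×745.7 / 42.52 = 1310 N·m.
J = π(d_o⁴ − d_i⁴)/32 = π(0.0887⁴ − 0.0416⁴)/32 = 5.783×10^-6 m⁴.
θ = T·L/(G·J) = 1310 × 3.43 / (38.2×10⁹ × 5.783×10^-6) = 0.02034 rad.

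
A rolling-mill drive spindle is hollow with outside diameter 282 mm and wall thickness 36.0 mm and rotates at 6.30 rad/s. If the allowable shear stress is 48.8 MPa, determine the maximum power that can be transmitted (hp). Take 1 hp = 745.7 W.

J = π(d_o⁴ − d_i⁴)/32 = π(0.282⁴ − 0.210⁴)/32 = 4.299×10^-4 m⁴.
T_max = τ_allow·J/r = 4.88×10^7 × 4.299×10^-4 / 0.141 = 148800 N·m.
ω = 6.30 rad/s, so P_max = T_max·ω = 9.374×10^5 W.

1260 hp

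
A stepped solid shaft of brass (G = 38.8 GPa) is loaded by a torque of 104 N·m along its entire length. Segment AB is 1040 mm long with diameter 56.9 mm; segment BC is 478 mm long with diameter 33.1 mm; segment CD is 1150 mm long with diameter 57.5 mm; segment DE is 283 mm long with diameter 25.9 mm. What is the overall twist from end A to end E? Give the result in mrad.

33.6 mrad

J_AB = π(0.0569)⁴/32 = 1.03×10^-6 m⁴; J_BC = π(0.0331)⁴/32 = 1.18×10^-7 m⁴; J_CD = π(0.0575)⁴/32 = 1.07×10^-6 m⁴; J_DE = π(0.0259)⁴/32 = 4.42×10^-8 m⁴.
θ = (T/G)·Σ L_i/J_i = (104.0/38.8×10⁹)·(1.04/1.03×10^-6 + 0.478/1.18×10^-7 + 1.15/1.07×10^-6 + 0.283/4.42×10^-8) = 0.03362 rad.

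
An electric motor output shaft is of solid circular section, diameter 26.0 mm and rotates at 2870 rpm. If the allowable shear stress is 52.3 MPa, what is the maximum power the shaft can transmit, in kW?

54.2 kW

J = πd⁴/32 = π(0.0260)⁴/32 = 4.486×10^-8 m⁴.
T_max = τ_allow·J/r = 5.23×10^7 × 4.486×10^-8 / 0.0130 = 180.5 N·m.
ω = 2π·2870/60 = 300.5 rad/s, so P_max = T_max·ω = 5.425×10^4 W.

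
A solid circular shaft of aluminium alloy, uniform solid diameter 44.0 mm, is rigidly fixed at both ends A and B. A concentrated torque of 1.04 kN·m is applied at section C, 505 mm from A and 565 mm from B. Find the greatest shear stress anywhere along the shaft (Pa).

3.28e7 Pa

With uniform GJ and both ends fixed, compatibility θ_AC = θ_CB gives T_A·a = T_B·b, together with T_A + T_B = T₀.
T_A = T₀·b/(a+b) = 1040·565/1070 = 549.2 N·m; T_B = 490.8 N·m.
τ in each portion: τ_AC = 3.28×10^7 Pa, τ_CB = 2.93×10^7 Pa; maximum is in AC.
τ_max = T_AC·r/J = 549.2·0.0220/3.68×10^-7 = 3.283×10^7 Pa.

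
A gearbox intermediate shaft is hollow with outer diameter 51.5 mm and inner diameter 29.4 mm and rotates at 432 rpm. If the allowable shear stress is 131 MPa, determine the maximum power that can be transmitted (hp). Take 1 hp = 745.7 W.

J = π(d_o⁴ − d_i⁴)/32 = π(0.0515⁴ − 0.0294⁴)/32 = 6.173×10^-7 m⁴.
T_max = τ_allow·J/r = 1.31×10^8 × 6.173×10^-7 / 0.0257 = 3140 N·m.
ω = 2π·432/60 = 45.24 rad/s, so P_max = T_max·ω = 1.421×10^5 W.

191 hp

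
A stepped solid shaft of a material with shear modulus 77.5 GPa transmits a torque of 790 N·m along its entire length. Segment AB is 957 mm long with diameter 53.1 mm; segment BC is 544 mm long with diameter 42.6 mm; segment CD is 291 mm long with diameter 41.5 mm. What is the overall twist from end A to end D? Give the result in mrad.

39.8 mrad

J_AB = π(0.0531)⁴/32 = 7.81×10^-7 m⁴; J_BC = π(0.0426)⁴/32 = 3.23×10^-7 m⁴; J_CD = π(0.0415)⁴/32 = 2.91×10^-7 m⁴.
θ = (T/G)·Σ L_i/J_i = (790.0/77.5×10⁹)·(0.957/7.81×10^-7 + 0.544/3.23×10^-7 + 0.291/2.91×10^-7) = 0.03984 rad.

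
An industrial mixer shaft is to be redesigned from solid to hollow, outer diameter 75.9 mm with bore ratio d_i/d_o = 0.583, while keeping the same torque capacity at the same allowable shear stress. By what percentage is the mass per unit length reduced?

28.4 %

Equal τ_max and T ⇒ the solid shaft needs d_s³ = d_o³(1−k⁴), so d_s = 75.9·(1−0.583⁴)^(1/3) = 72.86 mm.
Area ratio A_h/A_s = d_o²(1−k²)/d_s² = (1−k²)/(1−k⁴)^(2/3) = 0.7164.
Mass saving = 1 − 0.7164 = 28.4 %.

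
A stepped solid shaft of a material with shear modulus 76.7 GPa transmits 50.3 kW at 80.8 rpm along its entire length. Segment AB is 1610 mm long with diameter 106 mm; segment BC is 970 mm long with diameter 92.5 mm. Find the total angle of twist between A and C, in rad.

ω = 2π·80.8/60 = 8.461 rad/s, so T = P/ω = 50.3×10³ / 8.461 = 5945 N·m.
J_AB = π(0.106)⁴/32 = 1.24×10^-5 m⁴; J_BC = π(0.0925)⁴/32 = 7.19×10^-6 m⁴.
θ = (T/G)·Σ L_i/J_i = (5945/76.7×10⁹)·(1.61/1.24×10^-5 + 0.970/7.19×10^-6) = 0.02053 rad.

0.0205 rad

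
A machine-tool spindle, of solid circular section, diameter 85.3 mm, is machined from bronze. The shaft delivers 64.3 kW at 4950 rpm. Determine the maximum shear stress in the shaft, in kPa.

1020 kPa

ω = 2π·4950/60 = 518.4 rad/s, so T = P/ω = 64.3×10³ / 518.4 = 124.0 N·m.
J = πd⁴/32 = π(0.0853)⁴/32 = 5.198×10^-6 m⁴.
τ_max = T·r/J = 124.0 × 0.0427 / 5.198×10^-6 = 1.018×10^6 Pa.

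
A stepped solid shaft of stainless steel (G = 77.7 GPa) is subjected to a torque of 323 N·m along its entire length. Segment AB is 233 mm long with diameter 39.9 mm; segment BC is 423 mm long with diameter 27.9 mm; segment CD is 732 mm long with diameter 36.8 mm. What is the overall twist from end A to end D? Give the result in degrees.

J_AB = π(0.0399)⁴/32 = 2.49×10^-7 m⁴; J_BC = π(0.0279)⁴/32 = 5.95×10^-8 m⁴; J_CD = π(0.0368)⁴/32 = 1.80×10^-7 m⁴.
θ = (T/G)·Σ L_i/J_i = (323.0/77.7×10⁹)·(0.233/2.49×10^-7 + 0.423/5.95×10^-8 + 0.732/1.80×10^-7) = 0.05035 rad.

2.89°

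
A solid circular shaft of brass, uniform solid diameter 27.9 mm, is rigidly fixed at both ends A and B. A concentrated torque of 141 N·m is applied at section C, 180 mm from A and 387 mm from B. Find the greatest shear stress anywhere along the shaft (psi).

With uniform GJ and both ends fixed, compatibility θ_AC = θ_CB gives T_A·a = T_B·b, together with T_A + T_B = T₀.
T_A = T₀·b/(a+b) = 141.0·387/567.0 = 96.24 N·m; T_B = 44.76 N·m.
τ in each portion: τ_AC = 2.26×10^7 Pa, τ_CB = 1.05×10^7 Pa; maximum is in AC.
τ_max = T_AC·r/J = 96.24·0.0139/5.95×10^-8 = 2.257×10^7 Pa.

3270 psi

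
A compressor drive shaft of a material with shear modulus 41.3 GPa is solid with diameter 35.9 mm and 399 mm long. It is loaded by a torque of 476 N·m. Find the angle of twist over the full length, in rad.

J = πd⁴/32 = π(0.0359)⁴/32 = 1.631×10^-7 m⁴.
θ = T·L/(G·J) = 476.0 × 0.399 / (41.3×10⁹ × 1.631×10^-7) = 0.02820 rad.

0.0282 rad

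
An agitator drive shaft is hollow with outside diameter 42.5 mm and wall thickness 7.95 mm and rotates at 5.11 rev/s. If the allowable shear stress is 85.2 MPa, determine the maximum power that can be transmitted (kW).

34.9 kW

J = π(d_o⁴ − d_i⁴)/32 = π(0.0425⁴ − 0.0266⁴)/32 = 2.711×10^-7 m⁴.
T_max = τ_allow·J/r = 8.52×10^7 × 2.711×10^-7 / 0.0213 = 1087 N·m.
ω = 2π·5.11 = 32.11 rad/s, so P_max = T_max·ω = 3.491×10^4 W.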